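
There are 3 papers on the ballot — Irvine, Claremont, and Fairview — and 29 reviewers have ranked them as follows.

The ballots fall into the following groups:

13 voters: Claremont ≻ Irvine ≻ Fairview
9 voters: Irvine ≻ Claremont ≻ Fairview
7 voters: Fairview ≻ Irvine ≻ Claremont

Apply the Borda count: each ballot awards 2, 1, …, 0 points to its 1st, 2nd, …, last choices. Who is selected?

Irvine

Borda scores:
  Irvine: 13·1 + 9·2 + 7·1 = 38
  Claremont: 13·2 + 9·1 + 7·0 = 35
  Fairview: 13·0 + 9·0 + 7·2 = 14
Irvine has the highest total.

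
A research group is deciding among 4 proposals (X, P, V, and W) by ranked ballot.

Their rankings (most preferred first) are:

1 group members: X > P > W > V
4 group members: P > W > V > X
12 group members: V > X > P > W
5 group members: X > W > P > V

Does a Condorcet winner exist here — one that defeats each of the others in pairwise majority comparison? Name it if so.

V

Head-to-head results (22 voters total):
X vs P: X wins 18–4.
X vs V: V wins 16–6.
X vs W: X wins 18–4.
P vs V: V wins 12–10.
P vs W: P wins 17–5.
V vs W: V wins 12–10.
V beats each rival — X (16–6), P (12–10), W (12–10) — so V is the Condorcet winner.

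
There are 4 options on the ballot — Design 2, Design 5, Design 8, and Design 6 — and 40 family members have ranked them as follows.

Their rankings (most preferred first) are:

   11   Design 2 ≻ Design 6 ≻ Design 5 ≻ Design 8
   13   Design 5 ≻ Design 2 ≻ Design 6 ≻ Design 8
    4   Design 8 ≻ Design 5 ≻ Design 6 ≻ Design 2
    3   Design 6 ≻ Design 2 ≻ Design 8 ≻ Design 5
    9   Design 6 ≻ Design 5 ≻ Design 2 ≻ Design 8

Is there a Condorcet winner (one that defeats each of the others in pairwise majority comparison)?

No

Head-to-head results (40 voters total):
Design 2 vs Design 5: Design 5 wins 26–14.
Design 2 vs Design 8: Design 2 wins 36–4.
Design 2 vs Design 6: Design 2 wins 24–16.
Design 5 vs Design 8: Design 5 wins 33–7.
Design 5 vs Design 6: Design 6 wins 23–17.
Design 8 vs Design 6: Design 6 wins 36–4.
No candidate beats all others: Design 2 beats Design 6 beats Design 5 beats Design 2, a majority cycle.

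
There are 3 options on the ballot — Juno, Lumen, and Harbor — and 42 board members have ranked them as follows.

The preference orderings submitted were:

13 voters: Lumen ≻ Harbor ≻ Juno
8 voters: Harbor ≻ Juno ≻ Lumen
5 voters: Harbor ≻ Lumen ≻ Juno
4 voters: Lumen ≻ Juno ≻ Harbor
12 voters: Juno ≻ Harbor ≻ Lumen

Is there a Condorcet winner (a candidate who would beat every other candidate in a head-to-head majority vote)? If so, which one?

Head-to-head results (42 voters total):
Juno vs Lumen: Lumen wins 22–20.
Juno vs Harbor: Harbor wins 26–16.
Lumen vs Harbor: Harbor wins 25–17.
Harbor beats each rival — Juno (26–16), Lumen (25–17) — so Harbor is the Condorcet winner.

Harbor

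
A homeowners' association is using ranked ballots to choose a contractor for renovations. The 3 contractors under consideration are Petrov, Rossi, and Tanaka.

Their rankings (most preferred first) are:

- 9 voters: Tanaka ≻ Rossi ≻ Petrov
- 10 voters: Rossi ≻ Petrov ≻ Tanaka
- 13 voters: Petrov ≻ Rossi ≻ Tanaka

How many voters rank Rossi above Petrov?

Ballots ranking Rossi above Petrov: 9+10 = 19.
Ballots ranking Petrov above Rossi: 13.
So 19 of 32 voters prefer Rossi to Petrov.

19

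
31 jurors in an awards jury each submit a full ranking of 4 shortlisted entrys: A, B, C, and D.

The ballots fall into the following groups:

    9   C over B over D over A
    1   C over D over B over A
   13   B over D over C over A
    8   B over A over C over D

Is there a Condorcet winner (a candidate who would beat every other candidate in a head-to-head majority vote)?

Head-to-head results (31 voters total):
A vs B: B wins 31–0.
A vs C: C wins 23–8.
A vs D: D wins 23–8.
B vs C: B wins 21–10.
B vs D: B wins 30–1.
C vs D: C wins 18–13.
B beats each rival — A (31–0), C (21–10), D (30–1) — so B is the Condorcet winner.

Yes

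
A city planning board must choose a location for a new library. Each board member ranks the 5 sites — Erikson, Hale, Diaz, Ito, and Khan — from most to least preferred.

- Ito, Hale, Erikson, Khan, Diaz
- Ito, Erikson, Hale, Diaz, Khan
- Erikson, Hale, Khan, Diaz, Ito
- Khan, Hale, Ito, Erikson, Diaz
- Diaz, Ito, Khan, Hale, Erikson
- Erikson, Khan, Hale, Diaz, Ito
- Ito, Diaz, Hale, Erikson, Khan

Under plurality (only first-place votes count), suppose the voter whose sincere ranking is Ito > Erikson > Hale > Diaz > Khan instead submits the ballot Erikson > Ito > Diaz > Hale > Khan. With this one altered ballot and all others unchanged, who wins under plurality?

Erikson

First-place totals with the altered ballot: Erikson 3, Hale 0, Diaz 1, Ito 2, Khan 1.
The switch changes the winner from Ito to Erikson.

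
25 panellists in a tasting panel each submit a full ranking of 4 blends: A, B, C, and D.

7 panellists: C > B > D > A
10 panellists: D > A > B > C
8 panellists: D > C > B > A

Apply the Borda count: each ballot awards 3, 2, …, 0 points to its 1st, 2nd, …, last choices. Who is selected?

D

Borda scores:
  A: 7·0 + 10·2 + 8·0 = 20
  B: 7·2 + 10·1 + 8·1 = 32
  C: 7·3 + 10·0 + 8·2 = 37
  D: 7·1 + 10·3 + 8·3 = 61
D has the highest total.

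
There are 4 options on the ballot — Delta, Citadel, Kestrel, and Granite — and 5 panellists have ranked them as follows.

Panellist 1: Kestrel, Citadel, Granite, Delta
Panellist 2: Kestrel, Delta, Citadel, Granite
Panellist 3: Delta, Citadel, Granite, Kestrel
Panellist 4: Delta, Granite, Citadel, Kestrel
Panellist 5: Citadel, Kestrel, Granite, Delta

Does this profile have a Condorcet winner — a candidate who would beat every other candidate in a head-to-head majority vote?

Head-to-head results (5 voters total):
Delta vs Citadel: Delta wins 3–2.
Delta vs Kestrel: Kestrel wins 3–2.
Delta vs Granite: Delta wins 3–2.
Citadel vs Kestrel: Citadel wins 3–2.
Citadel vs Granite: Citadel wins 4–1.
Kestrel vs Granite: Kestrel wins 3–2.
No candidate beats all others: Delta beats Citadel beats Kestrel beats Delta, a majority cycle.

No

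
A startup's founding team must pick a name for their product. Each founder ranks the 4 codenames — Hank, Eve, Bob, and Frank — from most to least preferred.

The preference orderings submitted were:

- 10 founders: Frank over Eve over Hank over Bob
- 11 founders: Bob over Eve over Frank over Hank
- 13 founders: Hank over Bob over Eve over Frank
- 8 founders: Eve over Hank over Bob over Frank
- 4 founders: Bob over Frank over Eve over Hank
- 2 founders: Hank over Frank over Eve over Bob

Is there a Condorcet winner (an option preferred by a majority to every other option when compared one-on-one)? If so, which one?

Head-to-head results (48 voters total):
Hank vs Eve: Eve wins 33–15.
Hank vs Bob: Hank wins 33–15.
Hank vs Frank: Frank wins 25–23.
Eve vs Bob: Bob wins 28–20.
Eve vs Frank: Eve wins 32–16.
Bob vs Frank: Bob wins 36–12.
No candidate beats all others: Hank beats Bob beats Eve beats Hank, a majority cycle.

There is no Condorcet winner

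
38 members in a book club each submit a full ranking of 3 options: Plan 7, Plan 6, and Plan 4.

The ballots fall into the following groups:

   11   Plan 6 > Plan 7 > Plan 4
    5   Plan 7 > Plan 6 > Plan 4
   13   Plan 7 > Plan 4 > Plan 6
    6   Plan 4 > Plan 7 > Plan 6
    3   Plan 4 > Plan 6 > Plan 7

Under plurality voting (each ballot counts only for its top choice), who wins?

Plan 7

First-place vote totals:
  Plan 7: 18
  Plan 6: 11
  Plan 4: 9
Plan 7 has the most first-place votes.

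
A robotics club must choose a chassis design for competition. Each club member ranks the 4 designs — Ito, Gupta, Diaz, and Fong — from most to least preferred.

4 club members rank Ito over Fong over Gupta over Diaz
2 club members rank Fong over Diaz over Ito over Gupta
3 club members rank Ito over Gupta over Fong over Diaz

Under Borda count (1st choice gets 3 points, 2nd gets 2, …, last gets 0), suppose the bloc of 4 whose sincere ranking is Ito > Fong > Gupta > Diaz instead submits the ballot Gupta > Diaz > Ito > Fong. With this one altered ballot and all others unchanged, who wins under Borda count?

Gupta

Borda totals with the altered ballot: Ito 15, Gupta 18, Diaz 12, Fong 9.
The switch changes the winner from Ito to Gupta.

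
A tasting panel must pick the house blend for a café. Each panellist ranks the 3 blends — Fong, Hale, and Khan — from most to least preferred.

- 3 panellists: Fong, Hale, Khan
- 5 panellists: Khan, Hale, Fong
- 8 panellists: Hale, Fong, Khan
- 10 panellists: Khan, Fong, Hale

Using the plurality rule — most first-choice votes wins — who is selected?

Khan

First-place vote totals:
  Fong: 3
  Hale: 8
  Khan: 15
Khan has the most first-place votes.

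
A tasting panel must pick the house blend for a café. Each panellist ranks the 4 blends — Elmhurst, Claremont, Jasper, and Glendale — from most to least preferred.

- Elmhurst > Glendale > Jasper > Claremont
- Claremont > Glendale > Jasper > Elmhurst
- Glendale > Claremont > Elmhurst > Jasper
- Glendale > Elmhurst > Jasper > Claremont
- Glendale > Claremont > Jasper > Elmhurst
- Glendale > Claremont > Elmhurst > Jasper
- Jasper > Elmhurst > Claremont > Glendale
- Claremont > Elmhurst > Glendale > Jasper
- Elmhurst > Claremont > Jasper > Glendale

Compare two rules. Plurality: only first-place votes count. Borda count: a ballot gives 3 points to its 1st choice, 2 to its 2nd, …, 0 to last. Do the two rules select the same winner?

Plurality first-place counts: Elmhurst 2, Claremont 2, Jasper 1, Glendale 4 → Glendale.
Borda totals: Elmhurst 14, Claremont 15, Jasper 8, Glendale 17 → Glendale.
The two rules agree on Glendale.

Yes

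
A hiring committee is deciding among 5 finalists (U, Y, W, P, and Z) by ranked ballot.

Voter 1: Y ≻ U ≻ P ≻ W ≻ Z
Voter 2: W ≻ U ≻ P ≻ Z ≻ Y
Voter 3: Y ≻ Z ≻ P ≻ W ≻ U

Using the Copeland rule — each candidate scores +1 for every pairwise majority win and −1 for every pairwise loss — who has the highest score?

Y

Pairwise results:
  U vs Y: Y wins 2–1.
  U vs W: W wins 2–1.
  U vs P: U wins 2–1.
  U vs Z: U wins 2–1.
  Y vs W: Y wins 2–1.
  Y vs P: Y wins 2–1.
  Y vs Z: Y wins 2–1.
  W vs P: P wins 2–1.
  W vs Z: W wins 2–1.
  P vs Z: P wins 2–1.
Copeland scores (wins − losses):
  U: 2 − 2 = 0
  Y: 4 − 0 = 4
  W: 2 − 2 = 0
  P: 2 − 2 = 0
  Z: 0 − 4 = -4
Y has the best Copeland score.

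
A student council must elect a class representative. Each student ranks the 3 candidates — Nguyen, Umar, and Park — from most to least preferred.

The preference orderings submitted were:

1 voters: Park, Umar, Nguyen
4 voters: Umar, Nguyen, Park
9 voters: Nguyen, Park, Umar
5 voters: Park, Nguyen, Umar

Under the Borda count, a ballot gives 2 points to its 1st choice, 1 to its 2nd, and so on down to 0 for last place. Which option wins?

Nguyen

Borda scores:
  Nguyen: 0 + 4·1 + 9·2 + 5·1 = 27
  Umar: 1 + 4·2 + 9·0 + 5·0 = 9
  Park: 2 + 4·0 + 9·1 + 5·2 = 21
Nguyen has the highest total.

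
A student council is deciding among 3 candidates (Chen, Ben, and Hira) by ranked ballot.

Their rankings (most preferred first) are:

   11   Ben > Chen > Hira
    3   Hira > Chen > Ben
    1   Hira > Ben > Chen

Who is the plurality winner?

First-place vote totals:
  Chen: 0
  Ben: 11
  Hira: 4
Ben has the most first-place votes.

Ben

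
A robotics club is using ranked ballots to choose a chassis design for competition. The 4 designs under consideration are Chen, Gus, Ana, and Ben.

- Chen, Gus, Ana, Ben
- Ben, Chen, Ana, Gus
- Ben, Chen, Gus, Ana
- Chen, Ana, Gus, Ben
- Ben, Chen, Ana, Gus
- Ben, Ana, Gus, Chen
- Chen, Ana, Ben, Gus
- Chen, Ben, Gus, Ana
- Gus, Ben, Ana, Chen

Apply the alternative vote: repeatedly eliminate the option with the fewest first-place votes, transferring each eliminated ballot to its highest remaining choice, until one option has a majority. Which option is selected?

Round 1: Chen 4, Ben 4, Gus 1, Ana 0. Ana has the fewest and is eliminated.
Round 2: Chen 4, Ben 4, Gus 1. Gus has the fewest and is eliminated.
Round 3: Ben 5, Chen 4. Ben has a majority.

Ben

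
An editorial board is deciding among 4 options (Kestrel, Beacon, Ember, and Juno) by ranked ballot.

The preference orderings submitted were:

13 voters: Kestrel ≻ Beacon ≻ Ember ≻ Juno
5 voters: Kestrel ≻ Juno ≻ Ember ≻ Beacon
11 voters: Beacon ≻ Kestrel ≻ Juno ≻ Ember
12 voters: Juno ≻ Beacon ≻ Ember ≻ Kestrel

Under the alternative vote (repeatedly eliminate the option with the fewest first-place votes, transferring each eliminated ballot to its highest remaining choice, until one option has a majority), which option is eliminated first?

Ember

Round 1: Kestrel 18, Juno 12, Beacon 11, Ember 0. Ember has the fewest and is eliminated.
Round 2: Kestrel 18, Juno 12, Beacon 11. Beacon has the fewest and is eliminated.
Round 3: Kestrel 29, Juno 12. Kestrel has a majority.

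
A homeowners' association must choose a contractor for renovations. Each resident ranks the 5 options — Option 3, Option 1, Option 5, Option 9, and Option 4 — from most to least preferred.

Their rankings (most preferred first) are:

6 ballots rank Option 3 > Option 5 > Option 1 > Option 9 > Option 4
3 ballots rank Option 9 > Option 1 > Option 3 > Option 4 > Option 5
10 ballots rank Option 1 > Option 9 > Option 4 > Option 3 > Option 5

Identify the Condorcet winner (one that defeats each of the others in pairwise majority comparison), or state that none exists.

Head-to-head results (19 voters total):
Option 3 vs Option 1: Option 1 wins 13–6.
Option 3 vs Option 5: Option 3 wins 19–0.
Option 3 vs Option 9: Option 9 wins 13–6.
Option 3 vs Option 4: Option 4 wins 10–9.
Option 1 vs Option 5: Option 1 wins 13–6.
Option 1 vs Option 9: Option 1 wins 16–3.
Option 1 vs Option 4: Option 1 wins 19–0.
Option 5 vs Option 9: Option 9 wins 13–6.
Option 5 vs Option 4: Option 4 wins 13–6.
Option 9 vs Option 4: Option 9 wins 19–0.
Option 1 beats each rival — Option 3 (13–6), Option 5 (13–6), Option 9 (16–3), Option 4 (19–0) — so Option 1 is the Condorcet winner.

Option 1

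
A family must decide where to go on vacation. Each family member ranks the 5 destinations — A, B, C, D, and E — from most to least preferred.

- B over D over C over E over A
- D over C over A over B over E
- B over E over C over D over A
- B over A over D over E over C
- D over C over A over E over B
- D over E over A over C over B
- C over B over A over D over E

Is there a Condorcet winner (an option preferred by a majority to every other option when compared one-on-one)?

No

Head-to-head results (7 voters total):
A vs B: B wins 4–3.
A vs C: C wins 5–2.
A vs D: D wins 5–2.
A vs E: A wins 4–3.
B vs C: C wins 4–3.
B vs D: B wins 4–3.
B vs E: B wins 5–2.
C vs D: D wins 5–2.
C vs E: C wins 4–3.
D vs E: D wins 6–1.
No candidate beats all others: B beats D beats C beats B, a majority cycle.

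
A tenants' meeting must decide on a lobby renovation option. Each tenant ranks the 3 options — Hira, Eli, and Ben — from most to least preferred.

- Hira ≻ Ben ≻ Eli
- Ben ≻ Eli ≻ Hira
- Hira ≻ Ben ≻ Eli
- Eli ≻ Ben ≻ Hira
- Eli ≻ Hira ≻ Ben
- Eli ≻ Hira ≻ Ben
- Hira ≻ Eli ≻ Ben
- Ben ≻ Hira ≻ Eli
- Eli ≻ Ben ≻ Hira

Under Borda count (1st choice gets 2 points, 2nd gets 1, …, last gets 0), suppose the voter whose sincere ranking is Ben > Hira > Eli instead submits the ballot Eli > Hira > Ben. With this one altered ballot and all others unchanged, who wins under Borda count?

Eli

Borda totals with the altered ballot: Hira 9, Eli 12, Ben 6.
The winner is unchanged: still Eli.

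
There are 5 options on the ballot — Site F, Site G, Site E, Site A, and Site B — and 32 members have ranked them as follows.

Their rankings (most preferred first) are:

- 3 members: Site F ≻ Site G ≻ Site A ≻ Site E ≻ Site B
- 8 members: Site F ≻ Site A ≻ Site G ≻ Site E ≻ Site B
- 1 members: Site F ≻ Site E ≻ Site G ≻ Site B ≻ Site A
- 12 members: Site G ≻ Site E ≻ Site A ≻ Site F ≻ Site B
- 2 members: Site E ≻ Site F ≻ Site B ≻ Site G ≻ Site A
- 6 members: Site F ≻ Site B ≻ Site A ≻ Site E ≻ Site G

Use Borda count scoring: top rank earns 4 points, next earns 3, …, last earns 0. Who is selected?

Borda scores:
  Site F: 3·4 + 8·4 + 4 + 12·1 + 2·3 + 6·4 = 90
  Site G: 3·3 + 8·2 + 2 + 12·4 + 2·1 + 6·0 = 77
  Site E: 3·1 + 8·1 + 3 + 12·3 + 2·4 + 6·1 = 64
  Site A: 3·2 + 8·3 + 0 + 12·2 + 2·0 + 6·2 = 66
  Site B: 3·0 + 8·0 + 1 + 12·0 + 2·2 + 6·3 = 23
Site F has the highest total.

Site F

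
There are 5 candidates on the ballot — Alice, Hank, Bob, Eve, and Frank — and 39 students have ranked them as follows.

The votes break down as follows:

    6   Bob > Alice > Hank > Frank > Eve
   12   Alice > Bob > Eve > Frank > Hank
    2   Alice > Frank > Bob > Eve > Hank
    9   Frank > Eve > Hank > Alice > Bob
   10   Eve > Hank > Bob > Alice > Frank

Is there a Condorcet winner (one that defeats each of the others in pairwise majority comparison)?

Head-to-head results (39 voters total):
Alice vs Hank: Alice wins 20–19.
Alice vs Bob: Alice wins 23–16.
Alice vs Eve: Alice wins 20–19.
Alice vs Frank: Alice wins 30–9.
Hank vs Bob: Bob wins 20–19.
Hank vs Eve: Eve wins 33–6.
Hank vs Frank: Frank wins 23–16.
Bob vs Eve: Bob wins 20–19.
Bob vs Frank: Bob wins 28–11.
Eve vs Frank: Eve wins 22–17.
Alice beats each rival — Hank (20–19), Bob (23–16), Eve (20–19), Frank (30–9) — so Alice is the Condorcet winner.

Yes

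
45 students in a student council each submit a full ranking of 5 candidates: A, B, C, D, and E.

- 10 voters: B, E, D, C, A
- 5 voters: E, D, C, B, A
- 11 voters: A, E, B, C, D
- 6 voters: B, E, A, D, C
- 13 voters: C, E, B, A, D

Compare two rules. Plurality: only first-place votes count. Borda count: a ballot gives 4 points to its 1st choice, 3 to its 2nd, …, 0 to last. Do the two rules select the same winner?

No

Plurality first-place counts: A 11, B 16, C 13, D 0, E 5 → B.
Borda totals: A 69, B 117, C 83, D 41, E 140 → E.
The two rules disagree: plurality picks B, Borda picks E.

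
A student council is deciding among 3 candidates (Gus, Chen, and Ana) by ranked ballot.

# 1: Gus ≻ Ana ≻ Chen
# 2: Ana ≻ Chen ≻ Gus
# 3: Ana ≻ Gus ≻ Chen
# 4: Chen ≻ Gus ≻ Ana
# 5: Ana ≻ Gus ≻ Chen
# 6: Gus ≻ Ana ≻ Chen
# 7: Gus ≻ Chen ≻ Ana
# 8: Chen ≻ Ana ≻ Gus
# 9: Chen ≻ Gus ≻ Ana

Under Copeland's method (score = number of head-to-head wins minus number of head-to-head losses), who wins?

Gus

Pairwise results:
  Gus vs Chen: Gus wins 5–4.
  Gus vs Ana: Gus wins 5–4.
  Chen vs Ana: Ana wins 5–4.
Copeland scores (wins − losses):
  Gus: 2 − 0 = 2
  Chen: 0 − 2 = -2
  Ana: 1 − 1 = 0
Gus has the best Copeland score.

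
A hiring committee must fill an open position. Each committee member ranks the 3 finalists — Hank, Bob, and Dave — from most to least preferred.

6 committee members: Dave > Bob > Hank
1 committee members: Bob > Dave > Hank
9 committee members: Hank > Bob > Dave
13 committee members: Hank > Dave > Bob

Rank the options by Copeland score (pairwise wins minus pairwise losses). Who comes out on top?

Pairwise results:
  Hank vs Bob: Hank wins 22–7.
  Hank vs Dave: Hank wins 22–7.
  Bob vs Dave: Dave wins 19–10.
Copeland scores (wins − losses):
  Hank: 2 − 0 = 2
  Bob: 0 − 2 = -2
  Dave: 1 − 1 = 0
Hank has the best Copeland score.

Hank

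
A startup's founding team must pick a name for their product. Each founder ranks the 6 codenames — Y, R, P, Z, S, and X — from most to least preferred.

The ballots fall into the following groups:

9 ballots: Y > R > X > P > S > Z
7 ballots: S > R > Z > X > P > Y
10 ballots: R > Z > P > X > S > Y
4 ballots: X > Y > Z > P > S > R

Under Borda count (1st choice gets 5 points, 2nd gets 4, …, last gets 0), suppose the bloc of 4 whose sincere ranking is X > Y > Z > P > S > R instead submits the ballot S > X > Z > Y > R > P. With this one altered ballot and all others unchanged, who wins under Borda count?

R

Borda totals with the altered ballot: Y 53, R 118, P 55, Z 73, S 74, X 77.
The winner is unchanged: still R.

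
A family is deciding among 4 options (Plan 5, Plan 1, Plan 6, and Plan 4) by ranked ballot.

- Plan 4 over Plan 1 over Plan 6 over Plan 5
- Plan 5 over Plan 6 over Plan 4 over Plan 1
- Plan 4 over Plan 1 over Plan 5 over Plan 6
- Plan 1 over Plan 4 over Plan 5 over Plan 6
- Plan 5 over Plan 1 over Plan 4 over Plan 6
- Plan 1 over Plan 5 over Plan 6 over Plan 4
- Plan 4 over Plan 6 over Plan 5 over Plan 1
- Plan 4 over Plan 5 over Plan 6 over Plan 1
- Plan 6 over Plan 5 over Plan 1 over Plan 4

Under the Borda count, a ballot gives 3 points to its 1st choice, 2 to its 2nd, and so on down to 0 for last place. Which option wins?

Plan 4

Borda scores:
  Plan 5: 0 + 3 + 1 + 1 + 3 + 2 + 1 + 2 + 2 = 15
  Plan 1: 2 + 0 + 2 + 3 + 2 + 3 + 0 + 0 + 1 = 13
  Plan 6: 1 + 2 + 0 + 0 + 0 + 1 + 2 + 1 + 3 = 10
  Plan 4: 3 + 1 + 3 + 2 + 1 + 0 + 3 + 3 + 0 = 16
Plan 4 has the highest total.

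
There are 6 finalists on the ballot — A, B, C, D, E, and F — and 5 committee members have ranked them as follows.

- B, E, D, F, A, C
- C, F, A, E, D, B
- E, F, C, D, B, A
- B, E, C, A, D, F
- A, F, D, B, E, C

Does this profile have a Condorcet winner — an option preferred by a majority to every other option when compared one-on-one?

No

Head-to-head results (5 voters total):
A vs B: B wins 3–2.
A vs C: C wins 3–2.
A vs D: A wins 3–2.
A vs E: E wins 3–2.
A vs F: F wins 3–2.
B vs C: B wins 3–2.
B vs D: D wins 3–2.
B vs E: B wins 3–2.
B vs F: F wins 3–2.
C vs D: C wins 3–2.
C vs E: E wins 4–1.
C vs F: F wins 3–2.
D vs E: E wins 4–1.
D vs F: F wins 3–2.
E vs F: E wins 3–2.
No candidate beats all others: A beats D beats B beats A, a majority cycle.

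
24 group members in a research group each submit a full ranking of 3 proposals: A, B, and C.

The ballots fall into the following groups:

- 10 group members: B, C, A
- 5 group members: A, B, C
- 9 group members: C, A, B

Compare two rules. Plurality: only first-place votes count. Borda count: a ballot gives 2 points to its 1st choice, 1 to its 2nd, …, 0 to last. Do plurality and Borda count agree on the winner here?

No

Plurality first-place counts: A 5, B 10, C 9 → B.
Borda totals: A 19, B 25, C 28 → C.
The two rules disagree: plurality picks B, Borda picks C.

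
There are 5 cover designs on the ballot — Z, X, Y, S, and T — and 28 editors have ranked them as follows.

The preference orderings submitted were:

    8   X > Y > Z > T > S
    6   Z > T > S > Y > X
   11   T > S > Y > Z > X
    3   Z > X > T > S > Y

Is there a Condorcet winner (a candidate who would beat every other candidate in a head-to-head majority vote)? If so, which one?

There is no Condorcet winner

Head-to-head results (28 voters total):
Z vs X: Z wins 20–8.
Z vs Y: Y wins 19–9.
Z vs S: Z wins 17–11.
Z vs T: Z wins 17–11.
X vs Y: Y wins 17–11.
X vs S: S wins 17–11.
X vs T: T wins 17–11.
Y vs S: S wins 20–8.
Y vs T: T wins 20–8.
S vs T: T wins 28–0.
No candidate beats all others: Z beats S beats Y beats Z, a majority cycle.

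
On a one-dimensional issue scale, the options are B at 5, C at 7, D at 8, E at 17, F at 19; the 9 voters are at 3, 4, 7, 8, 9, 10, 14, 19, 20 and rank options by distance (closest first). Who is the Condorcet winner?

With single-peaked preferences on a line, the Condorcet winner is the candidate closest to the median voter.
The median voter (position 9) is closest to D at 8.
Check: D vs F — voters closer to D: 6 of 9.

D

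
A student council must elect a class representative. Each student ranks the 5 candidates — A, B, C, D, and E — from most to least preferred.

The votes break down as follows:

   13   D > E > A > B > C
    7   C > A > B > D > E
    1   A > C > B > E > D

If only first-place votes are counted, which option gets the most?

First-place vote totals:
  A: 1
  B: 0
  C: 7
  D: 13
  E: 0
D has the most first-place votes.

D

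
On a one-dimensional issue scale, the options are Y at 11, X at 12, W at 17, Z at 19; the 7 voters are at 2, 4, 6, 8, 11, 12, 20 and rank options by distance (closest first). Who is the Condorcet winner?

With single-peaked preferences on a line, the Condorcet winner is the candidate closest to the median voter.
The median voter (position 8) is closest to Y at 11.
Check: Y vs Z — voters closer to Y: 6 of 7.

Y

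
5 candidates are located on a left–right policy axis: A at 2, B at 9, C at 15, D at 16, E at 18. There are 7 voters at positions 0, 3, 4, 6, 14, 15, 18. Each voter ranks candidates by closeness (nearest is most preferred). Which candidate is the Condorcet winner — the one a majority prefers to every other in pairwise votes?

With single-peaked preferences on a line, the Condorcet winner is the candidate closest to the median voter.
The median voter (position 6) is closest to B at 9.
Check: B vs C — voters closer to B: 4 of 7.

B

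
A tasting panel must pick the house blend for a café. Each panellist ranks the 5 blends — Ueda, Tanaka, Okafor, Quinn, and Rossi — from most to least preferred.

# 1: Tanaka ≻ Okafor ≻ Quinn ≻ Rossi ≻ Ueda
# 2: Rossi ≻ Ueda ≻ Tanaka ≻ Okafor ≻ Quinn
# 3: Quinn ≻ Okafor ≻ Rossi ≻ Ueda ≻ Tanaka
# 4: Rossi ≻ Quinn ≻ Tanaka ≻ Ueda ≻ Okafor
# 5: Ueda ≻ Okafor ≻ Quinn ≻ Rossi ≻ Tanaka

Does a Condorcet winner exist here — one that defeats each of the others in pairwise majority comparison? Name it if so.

None — there is no Condorcet winner

Head-to-head results (5 voters total):
Ueda vs Tanaka: Ueda wins 3–2.
Ueda vs Okafor: Ueda wins 3–2.
Ueda vs Quinn: Quinn wins 3–2.
Ueda vs Rossi: Rossi wins 4–1.
Tanaka vs Okafor: Tanaka wins 3–2.
Tanaka vs Quinn: Quinn wins 3–2.
Tanaka vs Rossi: Rossi wins 4–1.
Okafor vs Quinn: Okafor wins 3–2.
Okafor vs Rossi: Okafor wins 3–2.
Quinn vs Rossi: Quinn wins 3–2.
No candidate beats all others: Ueda beats Okafor beats Quinn beats Ueda, a majority cycle.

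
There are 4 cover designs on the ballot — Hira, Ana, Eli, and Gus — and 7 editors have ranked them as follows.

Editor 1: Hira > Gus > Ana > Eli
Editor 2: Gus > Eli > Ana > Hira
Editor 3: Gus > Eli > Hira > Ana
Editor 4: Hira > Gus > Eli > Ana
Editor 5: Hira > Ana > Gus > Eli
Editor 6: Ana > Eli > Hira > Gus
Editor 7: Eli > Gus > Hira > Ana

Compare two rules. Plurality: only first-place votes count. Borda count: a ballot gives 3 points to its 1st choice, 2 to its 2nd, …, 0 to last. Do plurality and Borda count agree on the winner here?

Plurality first-place counts: Hira 3, Ana 1, Eli 1, Gus 2 → Hira.
Borda totals: Hira 12, Ana 7, Eli 10, Gus 13 → Gus.
The two rules disagree: plurality picks Hira, Borda picks Gus.

No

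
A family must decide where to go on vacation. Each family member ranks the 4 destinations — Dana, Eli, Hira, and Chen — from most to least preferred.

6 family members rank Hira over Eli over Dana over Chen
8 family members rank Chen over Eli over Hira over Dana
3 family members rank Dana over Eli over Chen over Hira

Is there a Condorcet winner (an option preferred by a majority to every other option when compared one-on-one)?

Yes

Head-to-head results (17 voters total):
Dana vs Eli: Eli wins 14–3.
Dana vs Hira: Hira wins 14–3.
Dana vs Chen: Dana wins 9–8.
Eli vs Hira: Eli wins 11–6.
Eli vs Chen: Eli wins 9–8.
Hira vs Chen: Chen wins 11–6.
Eli beats each rival — Dana (14–3), Hira (11–6), Chen (9–8) — so Eli is the Condorcet winner.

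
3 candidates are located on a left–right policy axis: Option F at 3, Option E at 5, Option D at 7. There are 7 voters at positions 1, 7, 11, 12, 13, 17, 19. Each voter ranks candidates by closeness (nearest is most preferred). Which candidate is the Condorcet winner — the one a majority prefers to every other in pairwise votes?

With single-peaked preferences on a line, the Condorcet winner is the candidate closest to the median voter.
The median voter (position 12) is closest to Option D at 7.
Check: Option D vs Option F — voters closer to Option D: 6 of 7.

Option D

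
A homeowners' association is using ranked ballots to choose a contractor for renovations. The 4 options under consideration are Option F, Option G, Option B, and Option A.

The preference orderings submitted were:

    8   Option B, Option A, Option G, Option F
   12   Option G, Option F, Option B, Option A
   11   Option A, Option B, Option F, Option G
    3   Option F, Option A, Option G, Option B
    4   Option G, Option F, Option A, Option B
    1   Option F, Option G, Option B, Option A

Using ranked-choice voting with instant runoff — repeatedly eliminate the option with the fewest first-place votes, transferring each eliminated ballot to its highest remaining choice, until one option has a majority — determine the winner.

Round 1: Option G 16, Option A 11, Option B 8, Option F 4. Option F has the fewest and is eliminated.
Round 2: Option G 17, Option A 14, Option B 8. Option B has the fewest and is eliminated.
Round 3: Option A 22, Option G 17. Option A has a majority.

Option A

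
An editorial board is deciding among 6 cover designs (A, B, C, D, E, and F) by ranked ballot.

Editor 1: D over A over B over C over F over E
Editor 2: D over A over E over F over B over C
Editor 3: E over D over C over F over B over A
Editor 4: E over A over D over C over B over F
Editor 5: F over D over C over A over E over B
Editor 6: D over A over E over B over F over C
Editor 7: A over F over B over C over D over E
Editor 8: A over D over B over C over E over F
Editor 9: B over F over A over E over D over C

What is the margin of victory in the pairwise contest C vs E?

1

Ballots ranking C above E: 4.
Ballots ranking E above C: 5.
E wins 5–4, a margin of 1.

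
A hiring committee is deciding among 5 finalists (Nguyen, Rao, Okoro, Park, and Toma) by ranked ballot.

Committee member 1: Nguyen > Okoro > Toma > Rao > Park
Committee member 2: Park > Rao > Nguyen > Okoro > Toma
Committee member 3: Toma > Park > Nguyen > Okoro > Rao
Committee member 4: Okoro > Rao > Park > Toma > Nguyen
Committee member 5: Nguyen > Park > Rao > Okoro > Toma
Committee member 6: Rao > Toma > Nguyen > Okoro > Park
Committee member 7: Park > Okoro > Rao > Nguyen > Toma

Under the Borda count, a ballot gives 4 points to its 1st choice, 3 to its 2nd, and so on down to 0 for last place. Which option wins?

Borda scores:
  Nguyen: 4 + 2 + 2 + 0 + 4 + 2 + 1 = 15
  Rao: 1 + 3 + 0 + 3 + 2 + 4 + 2 = 15
  Okoro: 3 + 1 + 1 + 4 + 1 + 1 + 3 = 14
  Park: 0 + 4 + 3 + 2 + 3 + 0 + 4 = 16
  Toma: 2 + 0 + 4 + 1 + 0 + 3 + 0 = 10
Park has the highest total.

Park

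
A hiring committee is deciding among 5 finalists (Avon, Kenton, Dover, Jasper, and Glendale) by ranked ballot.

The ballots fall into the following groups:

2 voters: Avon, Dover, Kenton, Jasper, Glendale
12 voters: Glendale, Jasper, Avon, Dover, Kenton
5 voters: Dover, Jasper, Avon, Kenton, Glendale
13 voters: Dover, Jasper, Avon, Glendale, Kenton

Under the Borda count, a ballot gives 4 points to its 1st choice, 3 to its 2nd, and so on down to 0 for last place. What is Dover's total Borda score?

90

Borda scores:
  Avon: 2·4 + 12·2 + 5·2 + 13·2 = 68
  Kenton: 2·2 + 12·0 + 5·1 + 13·0 = 9
  Dover: 2·3 + 12·1 + 5·4 + 13·4 = 90
  Jasper: 2·1 + 12·3 + 5·3 + 13·3 = 92
  Glendale: 2·0 + 12·4 + 5·0 + 13·1 = 61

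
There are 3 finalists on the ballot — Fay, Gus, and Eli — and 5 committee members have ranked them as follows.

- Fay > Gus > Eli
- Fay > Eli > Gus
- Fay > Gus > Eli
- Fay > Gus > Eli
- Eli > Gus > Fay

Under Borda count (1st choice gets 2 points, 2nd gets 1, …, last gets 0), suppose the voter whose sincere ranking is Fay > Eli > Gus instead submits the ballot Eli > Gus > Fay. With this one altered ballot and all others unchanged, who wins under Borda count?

Fay

Borda totals with the altered ballot: Fay 6, Gus 5, Eli 4.
The winner is unchanged: still Fay.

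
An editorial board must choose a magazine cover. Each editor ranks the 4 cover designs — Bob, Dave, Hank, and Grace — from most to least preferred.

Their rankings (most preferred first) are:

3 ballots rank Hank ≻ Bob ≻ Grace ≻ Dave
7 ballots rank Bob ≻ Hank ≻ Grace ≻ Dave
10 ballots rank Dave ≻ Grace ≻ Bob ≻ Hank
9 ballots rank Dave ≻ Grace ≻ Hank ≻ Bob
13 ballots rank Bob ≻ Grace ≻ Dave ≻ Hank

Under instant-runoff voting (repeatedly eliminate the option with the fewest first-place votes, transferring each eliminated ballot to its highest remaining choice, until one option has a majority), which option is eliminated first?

Grace

Round 1: Bob 20, Dave 19, Hank 3, Grace 0. Grace has the fewest and is eliminated.
Round 2: Bob 20, Dave 19, Hank 3. Hank has the fewest and is eliminated.
Round 3: Bob 23, Dave 19. Bob has a majority.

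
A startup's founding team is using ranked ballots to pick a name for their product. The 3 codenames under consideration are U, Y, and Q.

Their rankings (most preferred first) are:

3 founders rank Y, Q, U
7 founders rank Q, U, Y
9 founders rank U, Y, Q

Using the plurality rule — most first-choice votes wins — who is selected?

U

First-place vote totals:
  U: 9
  Y: 3
  Q: 7
U has the most first-place votes.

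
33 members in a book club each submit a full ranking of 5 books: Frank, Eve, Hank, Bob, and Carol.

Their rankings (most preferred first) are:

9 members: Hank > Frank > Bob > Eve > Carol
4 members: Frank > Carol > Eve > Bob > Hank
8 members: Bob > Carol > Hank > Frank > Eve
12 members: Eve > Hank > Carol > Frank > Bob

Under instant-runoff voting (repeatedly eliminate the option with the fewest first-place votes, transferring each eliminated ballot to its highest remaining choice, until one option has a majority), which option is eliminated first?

Round 1: Eve 12, Hank 9, Bob 8, Frank 4, Carol 0. Carol has the fewest and is eliminated.
Round 2: Eve 12, Hank 9, Bob 8, Frank 4. Frank has the fewest and is eliminated.
Round 3: Eve 16, Hank 9, Bob 8. Bob has the fewest and is eliminated.
Round 4: Hank 17, Eve 16. Hank has a majority.

Carol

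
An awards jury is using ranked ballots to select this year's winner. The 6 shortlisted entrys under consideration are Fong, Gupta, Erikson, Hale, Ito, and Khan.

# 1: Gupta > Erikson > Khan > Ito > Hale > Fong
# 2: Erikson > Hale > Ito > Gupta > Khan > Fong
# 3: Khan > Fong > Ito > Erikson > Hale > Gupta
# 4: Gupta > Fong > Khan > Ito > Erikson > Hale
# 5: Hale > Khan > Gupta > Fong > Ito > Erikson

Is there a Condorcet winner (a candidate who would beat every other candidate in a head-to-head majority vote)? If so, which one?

None — there is no Condorcet winner

Head-to-head results (5 voters total):
Fong vs Gupta: Gupta wins 4–1.
Fong vs Erikson: Fong wins 3–2.
Fong vs Hale: Hale wins 3–2.
Fong vs Ito: Fong wins 3–2.
Fong vs Khan: Khan wins 4–1.
Gupta vs Erikson: Gupta wins 3–2.
Gupta vs Hale: Hale wins 3–2.
Gupta vs Ito: Gupta wins 3–2.
Gupta vs Khan: Gupta wins 3–2.
Erikson vs Hale: Erikson wins 4–1.
Erikson vs Ito: Ito wins 3–2.
Erikson vs Khan: Khan wins 3–2.
Hale vs Ito: Ito wins 3–2.
Hale vs Khan: Khan wins 3–2.
Ito vs Khan: Khan wins 4–1.
No candidate beats all others: Fong beats Erikson beats Hale beats Fong, a majority cycle.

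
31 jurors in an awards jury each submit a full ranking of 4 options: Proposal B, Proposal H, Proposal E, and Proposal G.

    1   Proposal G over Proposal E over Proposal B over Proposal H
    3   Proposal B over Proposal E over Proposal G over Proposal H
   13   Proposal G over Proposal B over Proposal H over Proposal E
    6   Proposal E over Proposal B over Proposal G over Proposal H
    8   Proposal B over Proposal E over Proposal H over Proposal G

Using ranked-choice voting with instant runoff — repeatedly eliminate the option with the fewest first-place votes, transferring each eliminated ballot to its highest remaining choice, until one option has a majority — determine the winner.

Proposal B

Round 1: Proposal G 14, Proposal B 11, Proposal E 6, Proposal H 0. Proposal H has the fewest and is eliminated.
Round 2: Proposal G 14, Proposal B 11, Proposal E 6. Proposal E has the fewest and is eliminated.
Round 3: Proposal B 17, Proposal G 14. Proposal B has a majority.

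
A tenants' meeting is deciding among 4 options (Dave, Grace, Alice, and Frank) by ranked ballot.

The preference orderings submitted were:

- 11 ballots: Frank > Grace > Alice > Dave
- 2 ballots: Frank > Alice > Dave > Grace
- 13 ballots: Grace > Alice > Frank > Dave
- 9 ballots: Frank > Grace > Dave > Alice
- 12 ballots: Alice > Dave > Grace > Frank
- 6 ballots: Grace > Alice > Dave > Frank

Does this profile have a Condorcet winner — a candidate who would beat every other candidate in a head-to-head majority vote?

Head-to-head results (53 voters total):
Dave vs Grace: Grace wins 39–14.
Dave vs Alice: Alice wins 44–9.
Dave vs Frank: Frank wins 35–18.
Grace vs Alice: Grace wins 39–14.
Grace vs Frank: Grace wins 31–22.
Alice vs Frank: Alice wins 31–22.
Grace beats each rival — Dave (39–14), Alice (39–14), Frank (31–22) — so Grace is the Condorcet winner.

Yes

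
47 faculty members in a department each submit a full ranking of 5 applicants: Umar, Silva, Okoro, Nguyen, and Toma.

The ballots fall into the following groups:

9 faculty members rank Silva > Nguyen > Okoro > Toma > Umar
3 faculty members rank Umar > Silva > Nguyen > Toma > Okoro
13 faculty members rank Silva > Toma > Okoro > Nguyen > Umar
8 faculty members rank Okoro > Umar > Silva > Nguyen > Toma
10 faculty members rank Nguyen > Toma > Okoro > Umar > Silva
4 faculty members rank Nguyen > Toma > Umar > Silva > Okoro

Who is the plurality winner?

Silva

First-place vote totals:
  Umar: 3
  Silva: 22
  Okoro: 8
  Nguyen: 14
  Toma: 0
Silva has the most first-place votes.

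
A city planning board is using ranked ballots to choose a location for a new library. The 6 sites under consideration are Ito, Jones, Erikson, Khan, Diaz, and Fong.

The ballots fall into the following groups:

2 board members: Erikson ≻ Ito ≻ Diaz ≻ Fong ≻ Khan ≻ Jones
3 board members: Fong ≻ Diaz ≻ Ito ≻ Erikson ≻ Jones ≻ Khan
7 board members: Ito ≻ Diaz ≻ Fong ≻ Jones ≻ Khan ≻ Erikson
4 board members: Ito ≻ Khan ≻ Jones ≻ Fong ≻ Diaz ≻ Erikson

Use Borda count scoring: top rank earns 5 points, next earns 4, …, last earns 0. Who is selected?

Ito

Borda scores:
  Ito: 2·4 + 3·3 + 7·5 + 4·5 = 72
  Jones: 2·0 + 3·1 + 7·2 + 4·3 = 29
  Erikson: 2·5 + 3·2 + 7·0 + 4·0 = 16
  Khan: 2·1 + 3·0 + 7·1 + 4·4 = 25
  Diaz: 2·3 + 3·4 + 7·4 + 4·1 = 50
  Fong: 2·2 + 3·5 + 7·3 + 4·2 = 48
Ito has the highest total.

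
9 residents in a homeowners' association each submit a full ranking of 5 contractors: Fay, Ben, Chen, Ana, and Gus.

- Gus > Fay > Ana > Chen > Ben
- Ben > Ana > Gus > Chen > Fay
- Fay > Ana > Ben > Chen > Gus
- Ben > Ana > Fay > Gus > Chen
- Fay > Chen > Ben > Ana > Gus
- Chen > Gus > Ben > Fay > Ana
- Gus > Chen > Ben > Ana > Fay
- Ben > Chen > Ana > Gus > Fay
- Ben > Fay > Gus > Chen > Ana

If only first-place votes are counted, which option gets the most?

Ben

First-place vote totals:
  Fay: 2
  Ben: 4
  Chen: 1
  Ana: 0
  Gus: 2
Ben has the most first-place votes.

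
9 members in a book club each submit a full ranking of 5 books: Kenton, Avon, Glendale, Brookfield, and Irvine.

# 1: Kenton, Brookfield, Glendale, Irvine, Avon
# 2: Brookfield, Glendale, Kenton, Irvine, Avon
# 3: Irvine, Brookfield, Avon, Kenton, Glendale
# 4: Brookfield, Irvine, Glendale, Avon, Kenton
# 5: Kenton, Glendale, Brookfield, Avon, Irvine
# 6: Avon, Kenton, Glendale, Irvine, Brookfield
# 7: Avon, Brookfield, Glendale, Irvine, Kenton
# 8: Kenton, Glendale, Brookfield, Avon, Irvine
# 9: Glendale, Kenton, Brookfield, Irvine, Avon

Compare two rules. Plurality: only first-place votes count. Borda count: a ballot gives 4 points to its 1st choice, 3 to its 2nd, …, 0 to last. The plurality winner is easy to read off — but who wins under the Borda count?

Brookfield

Plurality first-place counts: Kenton 3, Avon 2, Glendale 1, Brookfield 2, Irvine 1 → Kenton.
Borda totals: Kenton 21, Avon 13, Glendale 21, Brookfield 23, Irvine 12 → Brookfield.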